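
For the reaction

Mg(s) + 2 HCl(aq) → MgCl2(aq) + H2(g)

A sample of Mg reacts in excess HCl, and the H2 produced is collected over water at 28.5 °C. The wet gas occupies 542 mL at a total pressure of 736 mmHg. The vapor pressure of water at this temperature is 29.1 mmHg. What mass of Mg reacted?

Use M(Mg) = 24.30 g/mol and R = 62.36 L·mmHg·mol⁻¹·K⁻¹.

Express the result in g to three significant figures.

0.495 g

P(H2) = 736 − 29.1 = 706.9 mmHg
n(H2) = PV/RT = (706.9 × 0.5420) / (62.36 × 301.65) = 0.02037 mol
n(Mg) = (1/1) × 0.02037 = 0.02037 mol
m(Mg) = 0.02037 × 24.30 = 0.4950 g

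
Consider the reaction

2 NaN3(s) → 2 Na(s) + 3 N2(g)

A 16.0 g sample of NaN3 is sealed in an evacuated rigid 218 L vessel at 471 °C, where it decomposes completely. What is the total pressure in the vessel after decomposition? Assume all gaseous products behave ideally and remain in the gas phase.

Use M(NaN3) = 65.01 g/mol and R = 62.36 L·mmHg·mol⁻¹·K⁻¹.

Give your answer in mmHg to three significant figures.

n(NaN3) = 16.0 / 65.01 = 0.2461 mol
n(gas produced) = (3/2) × 0.2461 = 0.3692 mol
P = nRT/V = 0.3692 × 62.36 × 744.15 / 218 = 78.59 mmHg

78.6 mmHg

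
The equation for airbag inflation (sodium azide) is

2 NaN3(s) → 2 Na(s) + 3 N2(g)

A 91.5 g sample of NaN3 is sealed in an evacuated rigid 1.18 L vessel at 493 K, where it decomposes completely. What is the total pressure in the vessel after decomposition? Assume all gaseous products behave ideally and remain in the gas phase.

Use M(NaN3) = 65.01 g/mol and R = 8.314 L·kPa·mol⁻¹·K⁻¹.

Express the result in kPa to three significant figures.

7330 kPa

n(NaN3) = 91.5 / 65.01 = 1.407 mol
n(gas produced) = (3/2) × 1.407 = 2.111 mol
P = nRT/V = 2.111 × 8.314 × 493 / 1.18 = 7333 kPa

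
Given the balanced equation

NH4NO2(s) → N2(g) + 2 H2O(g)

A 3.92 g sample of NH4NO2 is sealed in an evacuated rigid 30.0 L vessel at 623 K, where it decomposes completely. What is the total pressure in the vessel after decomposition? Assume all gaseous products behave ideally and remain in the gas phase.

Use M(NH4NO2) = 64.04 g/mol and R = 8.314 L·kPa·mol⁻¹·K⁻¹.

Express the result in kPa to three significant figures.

31.7 kPa

n(NH4NO2) = 3.92 / 64.04 = 0.06121 mol
n(gas produced) = (3/1) × 0.06121 = 0.1836 mol
P = nRT/V = 0.1836 × 8.314 × 623 / 30.0 = 31.70 kPa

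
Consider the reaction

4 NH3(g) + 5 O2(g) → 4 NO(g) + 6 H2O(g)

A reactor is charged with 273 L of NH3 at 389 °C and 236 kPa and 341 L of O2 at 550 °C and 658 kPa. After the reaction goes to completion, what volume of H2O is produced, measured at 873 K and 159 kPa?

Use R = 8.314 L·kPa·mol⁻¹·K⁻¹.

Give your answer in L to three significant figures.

801 L

n(NH3) = PV/RT = (236 × 273) / (8.314 × 662.15) = 11.70 mol
n(O2) = PV/RT = (658 × 341) / (8.314 × 823.15) = 32.79 mol
For 11.70 mol NH3, stoichiometry requires (5/4) × 11.70 = 14.62 mol O2; 32.79 mol is available, so NH3 is limiting.
n(H2O) = (6/4) × 11.70 = 17.55 mol
V(H2O) = nRT/P = 17.55 × 8.314 × 873 / 159 = 801.1 L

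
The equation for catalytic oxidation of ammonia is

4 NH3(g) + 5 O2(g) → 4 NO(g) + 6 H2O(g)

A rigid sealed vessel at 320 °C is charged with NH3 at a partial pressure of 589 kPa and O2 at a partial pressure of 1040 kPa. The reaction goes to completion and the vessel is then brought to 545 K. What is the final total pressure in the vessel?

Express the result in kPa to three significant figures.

1630 kPa

At constant V, partial pressures at 320 °C are proportional to moles, so apply stoichiometry directly to pressures.
P(O2) required for 589 kPa of NH3 = (5/4) × 589 = 736.2 kPa; available 1040 kPa, so NH3 is limiting.
P(O2) remaining = 1040 − (5/4) × 589 = 303.8 kPa
P(gaseous products) = (4+6)/4 × 589 = 1472 kPa
P_total at 320 °C = 303.8 + 1472 = 1776 kPa
Scaling to 545 K: P = 1776 × 545/593.15 = 1632 kPa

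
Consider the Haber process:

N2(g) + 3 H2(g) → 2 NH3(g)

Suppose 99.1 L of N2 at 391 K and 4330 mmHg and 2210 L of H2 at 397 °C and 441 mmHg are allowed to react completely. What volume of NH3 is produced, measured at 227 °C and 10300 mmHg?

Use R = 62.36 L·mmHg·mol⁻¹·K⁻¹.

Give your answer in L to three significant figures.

n(N2) = PV/RT = (4330 × 99.1) / (62.36 × 391) = 17.60 mol
n(H2) = PV/RT = (441 × 2210) / (62.36 × 670.15) = 23.32 mol
For 17.60 mol N2, stoichiometry requires (3/1) × 17.60 = 52.80 mol H2; 23.32 mol is available, so H2 is limiting.
n(NH3) = (2/3) × 23.32 = 15.55 mol
V(NH3) = nRT/P = 15.55 × 62.36 × 500.15 / 10300 = 47.09 L

47.1 L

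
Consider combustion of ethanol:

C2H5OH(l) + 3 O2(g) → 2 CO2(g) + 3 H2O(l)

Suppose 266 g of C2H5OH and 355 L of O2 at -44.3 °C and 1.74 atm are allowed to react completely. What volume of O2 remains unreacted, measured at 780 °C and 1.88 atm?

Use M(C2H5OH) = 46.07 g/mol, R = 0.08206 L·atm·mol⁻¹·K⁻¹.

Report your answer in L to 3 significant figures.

n(C2H5OH) = 266 / 46.07 = 5.774 mol
n(O2) = PV/RT = (1.74 × 355) / (0.08206 × 228.85) = 32.89 mol
For 5.774 mol C2H5OH, stoichiometry requires (3/1) × 5.774 = 17.32 mol O2; 32.89 mol is available, so C2H5OH is limiting.
n(O2) consumed = (3/1) × 5.774 = 17.32 mol; remaining = 32.89 − 17.32 = 15.57 mol
V(O2) = nRT/P = 15.57 × 0.08206 × 1053.15 / 1.88 = 715.7 L

716 L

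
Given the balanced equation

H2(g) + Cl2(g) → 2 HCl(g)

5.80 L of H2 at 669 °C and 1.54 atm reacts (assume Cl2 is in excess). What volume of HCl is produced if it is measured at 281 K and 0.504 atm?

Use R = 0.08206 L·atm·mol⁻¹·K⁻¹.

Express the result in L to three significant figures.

10.6 L

n(H2) = PV/RT = (1.54 × 5.80) / (0.08206 × 942.15) = 0.1155 mol
n(HCl) = (2/1) × 0.1155 = 0.2310 mol
V = nRT/P = 0.2310 × 0.08206 × 281 / 0.504 = 10.57 L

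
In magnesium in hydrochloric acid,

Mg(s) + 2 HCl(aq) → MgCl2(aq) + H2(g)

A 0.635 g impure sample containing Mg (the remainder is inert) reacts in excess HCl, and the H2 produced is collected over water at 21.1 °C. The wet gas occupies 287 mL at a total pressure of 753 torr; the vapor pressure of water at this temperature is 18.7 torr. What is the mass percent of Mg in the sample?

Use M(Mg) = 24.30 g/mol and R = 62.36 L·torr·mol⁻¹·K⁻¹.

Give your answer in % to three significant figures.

44.0 %

P(H2) = 753 − 18.7 = 734.3 torr
n(H2) = PV/RT = (734.3 × 0.2870) / (62.36 × 294.25) = 0.01149 mol
n(Mg) = (1/1) × 0.01149 = 0.01149 mol
m(Mg) = 0.01149 × 24.30 = 0.2792 g
%Mg = 0.2792 / 0.635 × 100 = 43.97%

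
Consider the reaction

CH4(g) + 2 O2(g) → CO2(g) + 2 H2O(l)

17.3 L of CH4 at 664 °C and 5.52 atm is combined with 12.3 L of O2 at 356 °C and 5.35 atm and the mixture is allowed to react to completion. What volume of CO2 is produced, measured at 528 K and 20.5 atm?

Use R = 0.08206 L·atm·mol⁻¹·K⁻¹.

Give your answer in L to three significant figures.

n(CH4) = PV/RT = (5.52 × 17.3) / (0.08206 × 937.15) = 1.242 mol
n(O2) = PV/RT = (5.35 × 12.3) / (0.08206 × 629.15) = 1.275 mol
For 1.242 mol CH4, stoichiometry requires (2/1) × 1.242 = 2.484 mol O2; 1.275 mol is available, so O2 is limiting.
n(CO2) = (1/2) × 1.275 = 0.6375 mol
V(CO2) = nRT/P = 0.6375 × 0.08206 × 528 / 20.5 = 1.347 L

1.35 L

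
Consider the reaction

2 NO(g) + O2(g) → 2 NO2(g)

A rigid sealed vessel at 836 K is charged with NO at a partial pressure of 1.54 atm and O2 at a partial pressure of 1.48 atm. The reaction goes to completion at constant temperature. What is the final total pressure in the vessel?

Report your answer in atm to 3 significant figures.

2.25 atm

At constant V, partial pressures at 836 K are proportional to moles, so apply stoichiometry directly to pressures.
P(O2) required for 1.54 atm of NO = (1/2) × 1.54 = 0.7700 atm; available 1.48 atm, so NO is limiting.
P(O2) remaining = 1.48 − (1/2) × 1.54 = 0.7100 atm
P(gaseous products) = (2)/2 × 1.54 = 1.540 atm
P_total at 836 K = 0.7100 + 1.540 = 2.250 atm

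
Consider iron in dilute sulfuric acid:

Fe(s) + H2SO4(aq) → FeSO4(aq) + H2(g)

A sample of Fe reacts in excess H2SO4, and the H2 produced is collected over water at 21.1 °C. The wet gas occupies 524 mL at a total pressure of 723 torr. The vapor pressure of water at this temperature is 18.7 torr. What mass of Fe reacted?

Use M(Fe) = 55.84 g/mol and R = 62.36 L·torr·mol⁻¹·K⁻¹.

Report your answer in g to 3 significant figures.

P(H2) = 723 − 18.7 = 704.3 torr
n(H2) = PV/RT = (704.3 × 0.5240) / (62.36 × 294.25) = 0.02011 mol
n(Fe) = (1/1) × 0.02011 = 0.02011 mol
m(Fe) = 0.02011 × 55.84 = 1.123 g

1.12 g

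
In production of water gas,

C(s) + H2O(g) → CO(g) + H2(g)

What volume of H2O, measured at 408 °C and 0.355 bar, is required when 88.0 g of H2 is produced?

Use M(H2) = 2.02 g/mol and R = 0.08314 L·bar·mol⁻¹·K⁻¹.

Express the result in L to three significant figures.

6950 L

n(H2) = 88.00 / 2.02 = 43.56 mol
n(H2O) = (1/1) × 43.56 = 43.56 mol
V = nRT/P = 43.56 × 0.08314 × 681.15 / 0.355 = 6949 L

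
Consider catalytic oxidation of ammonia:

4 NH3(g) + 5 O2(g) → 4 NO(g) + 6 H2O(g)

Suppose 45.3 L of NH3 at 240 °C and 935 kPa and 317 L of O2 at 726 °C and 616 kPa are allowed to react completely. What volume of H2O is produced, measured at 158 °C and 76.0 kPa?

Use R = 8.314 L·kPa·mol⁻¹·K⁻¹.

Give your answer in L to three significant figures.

702 L

n(NH3) = PV/RT = (935 × 45.3) / (8.314 × 513.15) = 9.928 mol
n(O2) = PV/RT = (616 × 317) / (8.314 × 999.15) = 23.51 mol
For 9.928 mol NH3, stoichiometry requires (5/4) × 9.928 = 12.41 mol O2; 23.51 mol is available, so NH3 is limiting.
n(H2O) = (6/4) × 9.928 = 14.89 mol
V(H2O) = nRT/P = 14.89 × 8.314 × 431.15 / 76.0 = 702.3 L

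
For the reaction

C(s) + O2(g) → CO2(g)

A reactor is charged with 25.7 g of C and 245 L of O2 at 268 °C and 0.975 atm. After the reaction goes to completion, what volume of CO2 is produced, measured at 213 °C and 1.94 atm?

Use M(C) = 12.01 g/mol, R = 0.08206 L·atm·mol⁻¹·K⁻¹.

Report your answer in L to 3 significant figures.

44.0 L

n(C) = 25.7 / 12.01 = 2.140 mol
n(O2) = PV/RT = (0.975 × 245) / (0.08206 × 541.15) = 5.379 mol
For 2.140 mol C, stoichiometry requires (1/1) × 2.140 = 2.140 mol O2; 5.379 mol is available, so C is limiting.
n(CO2) = (1/1) × 2.140 = 2.140 mol
V(CO2) = nRT/P = 2.140 × 0.08206 × 486.15 / 1.94 = 44.01 L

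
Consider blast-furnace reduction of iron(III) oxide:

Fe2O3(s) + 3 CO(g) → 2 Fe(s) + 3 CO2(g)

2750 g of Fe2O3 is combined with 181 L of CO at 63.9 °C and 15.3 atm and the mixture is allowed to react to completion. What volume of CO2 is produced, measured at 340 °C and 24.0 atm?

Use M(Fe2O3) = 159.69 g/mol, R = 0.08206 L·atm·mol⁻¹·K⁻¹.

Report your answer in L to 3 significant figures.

n(Fe2O3) = 2750 / 159.69 = 17.22 mol
n(CO) = PV/RT = (15.3 × 181) / (0.08206 × 337.05) = 100.1 mol
For 17.22 mol Fe2O3, stoichiometry requires (3/1) × 17.22 = 51.66 mol CO; 100.1 mol is available, so Fe2O3 is limiting.
n(CO2) = (3/1) × 17.22 = 51.66 mol
V(CO2) = nRT/P = 51.66 × 0.08206 × 613.15 / 24.0 = 108.3 L

108 L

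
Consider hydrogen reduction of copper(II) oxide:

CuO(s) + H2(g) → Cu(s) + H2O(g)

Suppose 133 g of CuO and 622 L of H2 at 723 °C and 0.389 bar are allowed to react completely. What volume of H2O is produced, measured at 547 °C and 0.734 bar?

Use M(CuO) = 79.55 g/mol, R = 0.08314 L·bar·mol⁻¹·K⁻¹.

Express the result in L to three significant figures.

n(CuO) = 133 / 79.55 = 1.672 mol
n(H2) = PV/RT = (0.389 × 622) / (0.08314 × 996.15) = 2.921 mol
For 1.672 mol CuO, stoichiometry requires (1/1) × 1.672 = 1.672 mol H2; 2.921 mol is available, so CuO is limiting.
n(H2O) = (1/1) × 1.672 = 1.672 mol
V(H2O) = nRT/P = 1.672 × 0.08314 × 820.15 / 0.734 = 155.3 L

155 L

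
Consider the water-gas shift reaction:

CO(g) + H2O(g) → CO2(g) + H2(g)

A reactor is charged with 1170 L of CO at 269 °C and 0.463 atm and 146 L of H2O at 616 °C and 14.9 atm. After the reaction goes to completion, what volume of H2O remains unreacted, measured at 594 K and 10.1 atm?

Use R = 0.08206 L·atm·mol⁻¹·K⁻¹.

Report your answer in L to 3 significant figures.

85.1 L

n(CO) = PV/RT = (0.463 × 1170) / (0.08206 × 542.15) = 12.18 mol
n(H2O) = PV/RT = (14.9 × 146) / (0.08206 × 889.15) = 29.81 mol
For 12.18 mol CO, stoichiometry requires (1/1) × 12.18 = 12.18 mol H2O; 29.81 mol is available, so CO is limiting.
n(H2O) consumed = (1/1) × 12.18 = 12.18 mol; remaining = 29.81 − 12.18 = 17.63 mol
V(H2O) = nRT/P = 17.63 × 0.08206 × 594 / 10.1 = 85.08 L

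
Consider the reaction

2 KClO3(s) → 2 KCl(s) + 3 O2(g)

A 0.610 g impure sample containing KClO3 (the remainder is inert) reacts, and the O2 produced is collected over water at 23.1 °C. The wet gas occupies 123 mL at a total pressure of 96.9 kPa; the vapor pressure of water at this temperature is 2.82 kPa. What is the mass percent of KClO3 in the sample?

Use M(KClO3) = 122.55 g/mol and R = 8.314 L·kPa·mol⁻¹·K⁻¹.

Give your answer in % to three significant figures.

62.9 %

P(O2) = 96.9 − 2.82 = 94.08 kPa
n(O2) = PV/RT = (94.08 × 0.1230) / (8.314 × 296.25) = 0.004698 mol
n(KClO3) = (2/3) × 0.004698 = 0.003132 mol
m(KClO3) = 0.003132 × 122.55 = 0.3838 g
%KClO3 = 0.3838 / 0.610 × 100 = 62.92%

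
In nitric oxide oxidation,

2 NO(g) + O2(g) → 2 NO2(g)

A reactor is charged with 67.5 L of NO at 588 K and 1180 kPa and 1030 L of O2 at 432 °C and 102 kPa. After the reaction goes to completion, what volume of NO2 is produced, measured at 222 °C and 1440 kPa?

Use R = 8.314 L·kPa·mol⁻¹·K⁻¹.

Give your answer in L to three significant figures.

n(NO) = PV/RT = (1180 × 67.5) / (8.314 × 588) = 16.29 mol
n(O2) = PV/RT = (102 × 1030) / (8.314 × 705.15) = 17.92 mol
For 16.29 mol NO, stoichiometry requires (1/2) × 16.29 = 8.145 mol O2; 17.92 mol is available, so NO is limiting.
n(NO2) = (2/2) × 16.29 = 16.29 mol
V(NO2) = nRT/P = 16.29 × 8.314 × 495.15 / 1440 = 46.57 L

46.6 L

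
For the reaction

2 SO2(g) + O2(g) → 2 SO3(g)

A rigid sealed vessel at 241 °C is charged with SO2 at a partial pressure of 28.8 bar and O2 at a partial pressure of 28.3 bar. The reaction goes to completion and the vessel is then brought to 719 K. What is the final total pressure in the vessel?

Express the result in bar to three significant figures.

At constant V, partial pressures at 241 °C are proportional to moles, so apply stoichiometry directly to pressures.
P(O2) required for 28.8 bar of SO2 = (1/2) × 28.8 = 14.40 bar; available 28.3 bar, so SO2 is limiting.
P(O2) remaining = 28.3 − (1/2) × 28.8 = 13.90 bar
P(gaseous products) = (2)/2 × 28.8 = 28.80 bar
P_total at 241 °C = 13.90 + 28.80 = 42.70 bar
Scaling to 719 K: P = 42.70 × 719/514.15 = 59.71 bar

59.7 bar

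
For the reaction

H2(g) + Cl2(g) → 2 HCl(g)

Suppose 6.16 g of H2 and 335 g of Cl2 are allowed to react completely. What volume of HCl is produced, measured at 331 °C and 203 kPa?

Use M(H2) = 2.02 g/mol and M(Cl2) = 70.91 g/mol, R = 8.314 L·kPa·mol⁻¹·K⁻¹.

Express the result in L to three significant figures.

n(H2) = 6.16 / 2.02 = 3.050 mol
n(Cl2) = 335 / 70.91 = 4.724 mol
For 3.050 mol H2, stoichiometry requires (1/1) × 3.050 = 3.050 mol Cl2; 4.724 mol is available, so H2 is limiting.
n(HCl) = (2/1) × 3.050 = 6.100 mol
V(HCl) = nRT/P = 6.100 × 8.314 × 604.15 / 203 = 150.9 L

151 L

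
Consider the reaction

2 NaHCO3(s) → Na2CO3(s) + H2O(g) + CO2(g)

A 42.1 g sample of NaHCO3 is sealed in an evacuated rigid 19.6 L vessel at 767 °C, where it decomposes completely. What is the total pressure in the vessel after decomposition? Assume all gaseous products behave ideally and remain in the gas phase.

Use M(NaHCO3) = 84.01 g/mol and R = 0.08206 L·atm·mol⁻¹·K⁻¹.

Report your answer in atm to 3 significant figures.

2.18 atm

n(NaHCO3) = 42.1 / 84.01 = 0.5011 mol
n(gas produced) = (2/2) × 0.5011 = 0.5011 mol
P = nRT/V = 0.5011 × 0.08206 × 1040.15 / 19.6 = 2.182 atm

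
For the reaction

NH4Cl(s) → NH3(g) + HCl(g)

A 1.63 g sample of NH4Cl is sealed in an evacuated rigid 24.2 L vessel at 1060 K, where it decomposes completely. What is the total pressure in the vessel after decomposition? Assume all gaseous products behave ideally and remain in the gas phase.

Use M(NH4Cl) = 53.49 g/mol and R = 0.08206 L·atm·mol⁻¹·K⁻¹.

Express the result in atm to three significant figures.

n(NH4Cl) = 1.63 / 53.49 = 0.03047 mol
n(gas produced) = (2/1) × 0.03047 = 0.06094 mol
P = nRT/V = 0.06094 × 0.08206 × 1060 / 24.2 = 0.2190 atm

0.219 atm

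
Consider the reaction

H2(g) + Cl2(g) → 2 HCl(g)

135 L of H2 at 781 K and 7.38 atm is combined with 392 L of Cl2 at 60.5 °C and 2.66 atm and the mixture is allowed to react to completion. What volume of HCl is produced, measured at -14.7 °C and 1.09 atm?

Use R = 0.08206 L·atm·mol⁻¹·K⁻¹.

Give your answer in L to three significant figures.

605 L

n(H2) = PV/RT = (7.38 × 135) / (0.08206 × 781) = 15.55 mol
n(Cl2) = PV/RT = (2.66 × 392) / (0.08206 × 333.65) = 38.08 mol
For 15.55 mol H2, stoichiometry requires (1/1) × 15.55 = 15.55 mol Cl2; 38.08 mol is available, so H2 is limiting.
n(HCl) = (2/1) × 15.55 = 31.10 mol
V(HCl) = nRT/P = 31.10 × 0.08206 × 258.45 / 1.09 = 605.1 L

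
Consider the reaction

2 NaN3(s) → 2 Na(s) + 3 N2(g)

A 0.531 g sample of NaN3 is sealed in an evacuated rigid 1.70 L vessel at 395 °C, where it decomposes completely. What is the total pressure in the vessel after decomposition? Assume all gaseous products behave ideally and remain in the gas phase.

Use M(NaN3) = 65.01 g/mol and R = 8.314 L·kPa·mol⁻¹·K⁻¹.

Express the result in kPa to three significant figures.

40.0 kPa

n(NaN3) = 0.531 / 65.01 = 0.008168 mol
n(gas produced) = (3/2) × 0.008168 = 0.01225 mol
P = nRT/V = 0.01225 × 8.314 × 668.15 / 1.70 = 40.03 kPa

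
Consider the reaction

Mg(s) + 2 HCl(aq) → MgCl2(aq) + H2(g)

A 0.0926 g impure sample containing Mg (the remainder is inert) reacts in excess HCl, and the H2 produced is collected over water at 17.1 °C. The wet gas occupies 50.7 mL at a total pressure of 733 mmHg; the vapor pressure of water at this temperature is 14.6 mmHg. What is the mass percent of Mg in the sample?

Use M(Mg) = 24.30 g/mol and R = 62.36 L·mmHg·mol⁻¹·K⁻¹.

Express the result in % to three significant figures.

52.8 %

P(H2) = 733 − 14.6 = 718.4 mmHg
n(H2) = PV/RT = (718.4 × 0.05070) / (62.36 × 290.25) = 0.002012 mol
n(Mg) = (1/1) × 0.002012 = 0.002012 mol
m(Mg) = 0.002012 × 24.30 = 0.04889 g
%Mg = 0.04889 / 0.0926 × 100 = 52.80%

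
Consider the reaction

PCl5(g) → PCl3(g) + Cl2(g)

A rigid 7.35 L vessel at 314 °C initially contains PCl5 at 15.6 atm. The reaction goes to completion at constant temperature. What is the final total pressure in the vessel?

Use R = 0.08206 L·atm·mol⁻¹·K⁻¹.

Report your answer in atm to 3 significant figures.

At constant T and V, P ∝ n(gas): 1 mol gas → 2 mol gas.
P_final = (2/1) × 15.6 = 31.20 atm

31.2 atm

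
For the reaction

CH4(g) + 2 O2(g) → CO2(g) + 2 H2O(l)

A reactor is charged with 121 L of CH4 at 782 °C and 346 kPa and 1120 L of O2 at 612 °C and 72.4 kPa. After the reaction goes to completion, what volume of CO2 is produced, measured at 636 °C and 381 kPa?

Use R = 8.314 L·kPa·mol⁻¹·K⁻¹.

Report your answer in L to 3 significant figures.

94.7 L

n(CH4) = PV/RT = (346 × 121) / (8.314 × 1055.15) = 4.772 mol
n(O2) = PV/RT = (72.4 × 1120) / (8.314 × 885.15) = 11.02 mol
For 4.772 mol CH4, stoichiometry requires (2/1) × 4.772 = 9.544 mol O2; 11.02 mol is available, so CH4 is limiting.
n(CO2) = (1/1) × 4.772 = 4.772 mol
V(CO2) = nRT/P = 4.772 × 8.314 × 909.15 / 381 = 94.67 L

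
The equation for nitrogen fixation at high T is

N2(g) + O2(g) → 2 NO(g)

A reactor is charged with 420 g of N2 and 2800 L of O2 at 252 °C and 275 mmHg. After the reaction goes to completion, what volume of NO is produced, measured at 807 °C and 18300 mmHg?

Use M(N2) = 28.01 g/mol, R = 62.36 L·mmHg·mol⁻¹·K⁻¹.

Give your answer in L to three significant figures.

110 L

n(N2) = 420 / 28.01 = 14.99 mol
n(O2) = PV/RT = (275 × 2800) / (62.36 × 525.15) = 23.51 mol
For 14.99 mol N2, stoichiometry requires (1/1) × 14.99 = 14.99 mol O2; 23.51 mol is available, so N2 is limiting.
n(NO) = (2/1) × 14.99 = 29.98 mol
V(NO) = nRT/P = 29.98 × 62.36 × 1080.15 / 18300 = 110.3 L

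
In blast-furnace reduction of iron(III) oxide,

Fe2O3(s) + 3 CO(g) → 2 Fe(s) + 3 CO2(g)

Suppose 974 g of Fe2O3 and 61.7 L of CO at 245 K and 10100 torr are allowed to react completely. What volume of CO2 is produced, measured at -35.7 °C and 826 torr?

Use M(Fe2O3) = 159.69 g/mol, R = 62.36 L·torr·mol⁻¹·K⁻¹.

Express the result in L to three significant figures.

328 L

n(Fe2O3) = 974 / 159.69 = 6.099 mol
n(CO) = PV/RT = (10100 × 61.7) / (62.36 × 245) = 40.79 mol
For 6.099 mol Fe2O3, stoichiometry requires (3/1) × 6.099 = 18.30 mol CO; 40.79 mol is available, so Fe2O3 is limiting.
n(CO2) = (3/1) × 6.099 = 18.30 mol
V(CO2) = nRT/P = 18.30 × 62.36 × 237.45 / 826 = 328.1 L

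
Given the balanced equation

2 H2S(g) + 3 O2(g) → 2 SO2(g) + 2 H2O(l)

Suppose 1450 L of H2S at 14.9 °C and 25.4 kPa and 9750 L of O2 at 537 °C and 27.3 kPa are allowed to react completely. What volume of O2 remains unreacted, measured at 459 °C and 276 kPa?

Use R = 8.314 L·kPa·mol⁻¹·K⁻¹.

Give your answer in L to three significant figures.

363 L

n(H2S) = PV/RT = (25.4 × 1450) / (8.314 × 288.05) = 15.38 mol
n(O2) = PV/RT = (27.3 × 9750) / (8.314 × 810.15) = 39.52 mol
For 15.38 mol H2S, stoichiometry requires (3/2) × 15.38 = 23.07 mol O2; 39.52 mol is available, so H2S is limiting.
n(O2) consumed = (3/2) × 15.38 = 23.07 mol; remaining = 39.52 − 23.07 = 16.45 mol
V(O2) = nRT/P = 16.45 × 8.314 × 732.15 / 276 = 362.8 L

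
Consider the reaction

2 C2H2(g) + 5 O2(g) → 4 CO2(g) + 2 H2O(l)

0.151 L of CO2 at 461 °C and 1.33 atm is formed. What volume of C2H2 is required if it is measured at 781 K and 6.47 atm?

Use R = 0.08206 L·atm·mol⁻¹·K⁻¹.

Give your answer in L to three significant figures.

n(CO2) = PV/RT = (1.33 × 0.151) / (0.08206 × 734.15) = 0.003334 mol
n(C2H2) = (2/4) × 0.003334 = 0.001667 mol
V = nRT/P = 0.001667 × 0.08206 × 781 / 6.47 = 0.01651 L

0.0165 L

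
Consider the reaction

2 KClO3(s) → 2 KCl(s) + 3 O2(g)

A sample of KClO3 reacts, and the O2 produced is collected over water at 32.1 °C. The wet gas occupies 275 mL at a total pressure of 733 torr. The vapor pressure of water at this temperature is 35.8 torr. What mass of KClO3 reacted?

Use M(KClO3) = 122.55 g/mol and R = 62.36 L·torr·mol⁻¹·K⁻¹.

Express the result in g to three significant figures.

0.823 g

P(O2) = 733 − 35.8 = 697.2 torr
n(O2) = PV/RT = (697.2 × 0.2750) / (62.36 × 305.25) = 0.01007 mol
n(KClO3) = (2/3) × 0.01007 = 0.006713 mol
m(KClO3) = 0.006713 × 122.55 = 0.8227 g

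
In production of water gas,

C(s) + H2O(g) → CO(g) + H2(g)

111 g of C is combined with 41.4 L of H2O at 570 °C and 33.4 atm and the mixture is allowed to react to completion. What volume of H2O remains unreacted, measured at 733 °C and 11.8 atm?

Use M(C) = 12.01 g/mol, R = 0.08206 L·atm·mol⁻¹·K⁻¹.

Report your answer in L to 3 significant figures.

75.2 L

n(C) = 111 / 12.01 = 9.242 mol
n(H2O) = PV/RT = (33.4 × 41.4) / (0.08206 × 843.15) = 19.99 mol
For 9.242 mol C, stoichiometry requires (1/1) × 9.242 = 9.242 mol H2O; 19.99 mol is available, so C is limiting.
n(H2O) consumed = (1/1) × 9.242 = 9.242 mol; remaining = 19.99 − 9.242 = 10.75 mol
V(H2O) = nRT/P = 10.75 × 0.08206 × 1006.15 / 11.8 = 75.22 L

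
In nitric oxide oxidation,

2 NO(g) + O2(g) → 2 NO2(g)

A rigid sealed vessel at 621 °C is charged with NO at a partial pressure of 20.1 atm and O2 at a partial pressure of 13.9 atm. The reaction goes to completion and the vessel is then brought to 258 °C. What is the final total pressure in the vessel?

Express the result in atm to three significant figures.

14.2 atm

With V and T fixed, P_i ∝ n_i, so the mole ratios apply directly to partial pressures at 621 °C.
P(O2) required for 20.1 atm of NO = (1/2) × 20.1 = 10.05 atm; available 13.9 atm, so NO is limiting.
P(O2) remaining = 13.9 − (1/2) × 20.1 = 3.850 atm
P(gaseous products) = (2)/2 × 20.1 = 20.10 atm
P_total at 621 °C = 3.850 + 20.10 = 23.95 atm
Scaling to 258 °C: P = 23.95 × 531.15/894.15 = 14.23 atm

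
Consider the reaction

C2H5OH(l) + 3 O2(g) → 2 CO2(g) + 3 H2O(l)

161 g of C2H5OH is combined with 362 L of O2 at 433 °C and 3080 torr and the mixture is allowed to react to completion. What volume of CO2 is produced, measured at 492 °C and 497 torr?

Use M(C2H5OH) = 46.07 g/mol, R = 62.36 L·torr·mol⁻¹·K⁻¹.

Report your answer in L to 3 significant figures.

n(C2H5OH) = 161 / 46.07 = 3.495 mol
n(O2) = PV/RT = (3080 × 362) / (62.36 × 706.15) = 25.32 mol
For 3.495 mol C2H5OH, stoichiometry requires (3/1) × 3.495 = 10.48 mol O2; 25.32 mol is available, so C2H5OH is limiting.
n(CO2) = (2/1) × 3.495 = 6.990 mol
V(CO2) = nRT/P = 6.990 × 62.36 × 765.15 / 497 = 671.1 L

671 L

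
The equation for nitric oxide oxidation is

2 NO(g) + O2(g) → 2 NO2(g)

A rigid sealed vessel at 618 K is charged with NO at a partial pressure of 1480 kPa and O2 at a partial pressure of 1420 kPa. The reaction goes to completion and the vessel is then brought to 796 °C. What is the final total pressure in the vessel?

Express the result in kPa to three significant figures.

3740 kPa

Because the vessel is rigid and T is held at 618 K, work the stoichiometry in partial pressures (P_i = n_iRT/V).
P(O2) required for 1480 kPa of NO = (1/2) × 1480 = 740.0 kPa; available 1420 kPa, so NO is limiting.
P(O2) remaining = 1420 − (1/2) × 1480 = 680.0 kPa
P(gaseous products) = (2)/2 × 1480 = 1480 kPa
P_total at 618 K = 680.0 + 1480 = 2160 kPa
Scaling to 796 °C: P = 2160 × 1069.15/618 = 3737 kPa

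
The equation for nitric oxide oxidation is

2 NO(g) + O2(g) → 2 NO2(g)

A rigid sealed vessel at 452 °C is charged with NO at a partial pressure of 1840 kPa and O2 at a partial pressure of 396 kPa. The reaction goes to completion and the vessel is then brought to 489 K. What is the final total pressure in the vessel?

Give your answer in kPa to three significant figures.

With V and T fixed, P_i ∝ n_i, so the mole ratios apply directly to partial pressures at 452 °C.
P(O2) required for 1840 kPa of NO = (1/2) × 1840 = 920.0 kPa; available 396 kPa, so O2 is limiting.
P(NO) remaining = 1840 − (2/1) × 396 = 1048 kPa
P(gaseous products) = (2)/1 × 396 = 792.0 kPa
P_total at 452 °C = 1048 + 792.0 = 1840 kPa
Scaling to 489 K: P = 1840 × 489/725.15 = 1241 kPa

1240 kPa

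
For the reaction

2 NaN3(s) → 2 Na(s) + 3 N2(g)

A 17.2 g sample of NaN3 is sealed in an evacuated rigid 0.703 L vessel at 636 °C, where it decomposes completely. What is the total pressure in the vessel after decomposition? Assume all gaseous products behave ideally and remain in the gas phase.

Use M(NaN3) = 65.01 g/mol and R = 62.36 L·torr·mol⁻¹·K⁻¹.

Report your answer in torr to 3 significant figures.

n(NaN3) = 17.2 / 65.01 = 0.2646 mol
n(gas produced) = (3/2) × 0.2646 = 0.3969 mol
P = nRT/V = 0.3969 × 62.36 × 909.15 / 0.703 = 32010 torr

32000 torr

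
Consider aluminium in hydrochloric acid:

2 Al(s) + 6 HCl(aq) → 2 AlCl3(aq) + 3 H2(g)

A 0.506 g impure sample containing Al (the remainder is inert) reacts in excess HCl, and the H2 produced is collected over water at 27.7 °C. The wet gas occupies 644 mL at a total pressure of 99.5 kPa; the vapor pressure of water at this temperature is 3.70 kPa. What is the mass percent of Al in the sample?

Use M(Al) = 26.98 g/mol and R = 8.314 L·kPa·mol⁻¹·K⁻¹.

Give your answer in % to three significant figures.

87.7 %

P(H2) = 99.5 − 3.70 = 95.80 kPa
n(H2) = PV/RT = (95.80 × 0.6440) / (8.314 × 300.85) = 0.02467 mol
n(Al) = (2/3) × 0.02467 = 0.01645 mol
m(Al) = 0.01645 × 26.98 = 0.4438 g
%Al = 0.4438 / 0.506 × 100 = 87.71%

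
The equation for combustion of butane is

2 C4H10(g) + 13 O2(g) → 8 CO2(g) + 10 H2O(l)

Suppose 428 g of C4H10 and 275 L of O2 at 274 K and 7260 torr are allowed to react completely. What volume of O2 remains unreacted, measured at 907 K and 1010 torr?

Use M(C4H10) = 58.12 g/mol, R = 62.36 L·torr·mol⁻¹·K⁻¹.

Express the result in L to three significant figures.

3860 L

n(C4H10) = 428 / 58.12 = 7.364 mol
n(O2) = PV/RT = (7260 × 275) / (62.36 × 274) = 116.8 mol
For 7.364 mol C4H10, stoichiometry requires (13/2) × 7.364 = 47.87 mol O2; 116.8 mol is available, so C4H10 is limiting.
n(O2) consumed = (13/2) × 7.364 = 47.87 mol; remaining = 116.8 − 47.87 = 68.93 mol
V(O2) = nRT/P = 68.93 × 62.36 × 907 / 1010 = 3860 L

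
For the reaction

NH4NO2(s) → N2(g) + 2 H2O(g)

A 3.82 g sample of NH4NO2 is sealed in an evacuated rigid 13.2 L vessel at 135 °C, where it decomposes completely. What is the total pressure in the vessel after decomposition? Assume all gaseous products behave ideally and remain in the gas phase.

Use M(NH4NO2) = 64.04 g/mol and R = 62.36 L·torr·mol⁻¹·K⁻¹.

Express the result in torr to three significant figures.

n(NH4NO2) = 3.82 / 64.04 = 0.05965 mol
n(gas produced) = (3/1) × 0.05965 = 0.1789 mol
P = nRT/V = 0.1789 × 62.36 × 408.15 / 13.2 = 345.0 torr

345 torr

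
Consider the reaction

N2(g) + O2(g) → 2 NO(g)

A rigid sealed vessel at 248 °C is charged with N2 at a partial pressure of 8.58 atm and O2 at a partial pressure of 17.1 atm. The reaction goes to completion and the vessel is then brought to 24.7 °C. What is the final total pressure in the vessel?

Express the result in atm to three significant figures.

At constant V, partial pressures at 248 °C are proportional to moles, so apply stoichiometry directly to pressures.
P(O2) required for 8.58 atm of N2 = (1/1) × 8.58 = 8.580 atm; available 17.1 atm, so N2 is limiting.
P(O2) remaining = 17.1 − (1/1) × 8.58 = 8.520 atm
P(gaseous products) = (2)/1 × 8.58 = 17.16 atm
P_total at 248 °C = 8.520 + 17.16 = 25.68 atm
Scaling to 24.7 °C: P = 25.68 × 297.85/521.15 = 14.68 atm

14.7 atm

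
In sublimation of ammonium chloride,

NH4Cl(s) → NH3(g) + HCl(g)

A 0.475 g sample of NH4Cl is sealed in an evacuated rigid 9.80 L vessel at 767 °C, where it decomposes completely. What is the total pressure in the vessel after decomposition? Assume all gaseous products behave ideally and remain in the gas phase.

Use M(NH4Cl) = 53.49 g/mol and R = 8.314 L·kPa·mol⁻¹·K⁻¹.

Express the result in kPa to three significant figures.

n(NH4Cl) = 0.475 / 53.49 = 0.008880 mol
n(gas produced) = (2/1) × 0.008880 = 0.01776 mol
P = nRT/V = 0.01776 × 8.314 × 1040.15 / 9.80 = 15.67 kPa

15.7 kPa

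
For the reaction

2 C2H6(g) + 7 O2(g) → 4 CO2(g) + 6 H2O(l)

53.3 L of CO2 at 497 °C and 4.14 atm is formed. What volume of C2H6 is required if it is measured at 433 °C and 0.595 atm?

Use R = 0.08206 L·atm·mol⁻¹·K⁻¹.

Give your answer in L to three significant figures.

170 L

n(CO2) = PV/RT = (4.14 × 53.3) / (0.08206 × 770.15) = 3.492 mol
n(C2H6) = (2/4) × 3.492 = 1.746 mol
V = nRT/P = 1.746 × 0.08206 × 706.15 / 0.595 = 170.0 L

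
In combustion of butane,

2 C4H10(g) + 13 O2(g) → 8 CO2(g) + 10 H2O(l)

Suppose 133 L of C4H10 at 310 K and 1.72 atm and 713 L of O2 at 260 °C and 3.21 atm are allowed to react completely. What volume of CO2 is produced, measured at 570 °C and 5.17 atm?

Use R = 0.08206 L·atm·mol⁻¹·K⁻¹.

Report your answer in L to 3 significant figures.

431 L

n(C4H10) = PV/RT = (1.72 × 133) / (0.08206 × 310) = 8.993 mol
n(O2) = PV/RT = (3.21 × 713) / (0.08206 × 533.15) = 52.31 mol
For 8.993 mol C4H10, stoichiometry requires (13/2) × 8.993 = 58.45 mol O2; 52.31 mol is available, so O2 is limiting.
n(CO2) = (8/13) × 52.31 = 32.19 mol
V(CO2) = nRT/P = 32.19 × 0.08206 × 843.15 / 5.17 = 430.8 L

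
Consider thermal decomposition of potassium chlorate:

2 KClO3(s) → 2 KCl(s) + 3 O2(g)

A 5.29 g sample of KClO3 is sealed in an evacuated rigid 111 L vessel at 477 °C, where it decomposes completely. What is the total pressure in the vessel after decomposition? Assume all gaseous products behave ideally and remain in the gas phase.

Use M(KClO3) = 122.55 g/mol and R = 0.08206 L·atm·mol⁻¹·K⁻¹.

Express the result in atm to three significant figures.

n(KClO3) = 5.29 / 122.55 = 0.04317 mol
n(gas produced) = (3/2) × 0.04317 = 0.06476 mol
P = nRT/V = 0.06476 × 0.08206 × 750.15 / 111 = 0.03591 atm

0.0359 atm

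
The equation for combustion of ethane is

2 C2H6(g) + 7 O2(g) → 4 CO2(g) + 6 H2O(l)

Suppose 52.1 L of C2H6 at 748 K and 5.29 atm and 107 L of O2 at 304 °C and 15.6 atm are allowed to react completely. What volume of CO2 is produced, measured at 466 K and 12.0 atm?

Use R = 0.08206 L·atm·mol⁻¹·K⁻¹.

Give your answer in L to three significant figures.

n(C2H6) = PV/RT = (5.29 × 52.1) / (0.08206 × 748) = 4.490 mol
n(O2) = PV/RT = (15.6 × 107) / (0.08206 × 577.15) = 35.24 mol
For 4.490 mol C2H6, stoichiometry requires (7/2) × 4.490 = 15.71 mol O2; 35.24 mol is available, so C2H6 is limiting.
n(CO2) = (4/2) × 4.490 = 8.980 mol
V(CO2) = nRT/P = 8.980 × 0.08206 × 466 / 12.0 = 28.62 L

28.6 L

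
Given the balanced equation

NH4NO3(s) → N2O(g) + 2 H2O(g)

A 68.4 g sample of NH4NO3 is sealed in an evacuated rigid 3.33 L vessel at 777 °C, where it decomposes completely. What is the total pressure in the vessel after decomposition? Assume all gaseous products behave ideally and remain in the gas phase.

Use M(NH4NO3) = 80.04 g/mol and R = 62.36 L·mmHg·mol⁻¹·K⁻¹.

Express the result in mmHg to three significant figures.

50400 mmHg

n(NH4NO3) = 68.4 / 80.04 = 0.8546 mol
n(gas produced) = (3/1) × 0.8546 = 2.564 mol
P = nRT/V = 2.564 × 62.36 × 1050.15 / 3.33 = 50420 mmHg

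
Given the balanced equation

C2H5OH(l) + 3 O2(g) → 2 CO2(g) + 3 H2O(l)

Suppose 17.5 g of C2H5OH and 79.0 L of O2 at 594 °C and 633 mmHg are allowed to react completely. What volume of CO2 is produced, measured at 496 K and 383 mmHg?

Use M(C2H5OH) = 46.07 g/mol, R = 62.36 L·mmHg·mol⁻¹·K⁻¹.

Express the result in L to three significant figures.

n(C2H5OH) = 17.5 / 46.07 = 0.3799 mol
n(O2) = PV/RT = (633 × 79.0) / (62.36 × 867.15) = 0.9248 mol
For 0.3799 mol C2H5OH, stoichiometry requires (3/1) × 0.3799 = 1.140 mol O2; 0.9248 mol is available, so O2 is limiting.
n(CO2) = (2/3) × 0.9248 = 0.6165 mol
V(CO2) = nRT/P = 0.6165 × 62.36 × 496 / 383 = 49.79 L

49.8 L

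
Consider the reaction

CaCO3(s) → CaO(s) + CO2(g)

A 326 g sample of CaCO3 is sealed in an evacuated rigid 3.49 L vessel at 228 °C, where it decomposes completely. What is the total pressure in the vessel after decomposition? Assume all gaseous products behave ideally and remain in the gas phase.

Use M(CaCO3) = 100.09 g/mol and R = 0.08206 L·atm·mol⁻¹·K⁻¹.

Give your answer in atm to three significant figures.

38.4 atm

n(CaCO3) = 326 / 100.09 = 3.257 mol
n(gas produced) = (1/1) × 3.257 = 3.257 mol
P = nRT/V = 3.257 × 0.08206 × 501.15 / 3.49 = 38.38 atm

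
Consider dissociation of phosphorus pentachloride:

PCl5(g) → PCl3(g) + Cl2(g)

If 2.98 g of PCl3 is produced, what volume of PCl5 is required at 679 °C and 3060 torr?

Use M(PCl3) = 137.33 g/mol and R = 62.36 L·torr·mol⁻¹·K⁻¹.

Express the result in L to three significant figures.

0.421 L

n(PCl3) = 2.980 / 137.33 = 0.02170 mol
n(PCl5) = (1/1) × 0.02170 = 0.02170 mol
V = nRT/P = 0.02170 × 62.36 × 952.15 / 3060 = 0.4211 L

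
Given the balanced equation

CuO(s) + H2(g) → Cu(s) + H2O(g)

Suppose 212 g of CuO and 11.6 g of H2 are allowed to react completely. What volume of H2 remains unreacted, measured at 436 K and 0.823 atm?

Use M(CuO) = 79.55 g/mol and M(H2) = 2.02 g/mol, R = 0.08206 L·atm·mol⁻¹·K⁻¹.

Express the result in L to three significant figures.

n(CuO) = 212 / 79.55 = 2.665 mol
n(H2) = 11.6 / 2.02 = 5.743 mol
For 2.665 mol CuO, stoichiometry requires (1/1) × 2.665 = 2.665 mol H2; 5.743 mol is available, so CuO is limiting.
n(H2) consumed = (1/1) × 2.665 = 2.665 mol; remaining = 5.743 − 2.665 = 3.078 mol
V(H2) = nRT/P = 3.078 × 0.08206 × 436 / 0.823 = 133.8 L

134 L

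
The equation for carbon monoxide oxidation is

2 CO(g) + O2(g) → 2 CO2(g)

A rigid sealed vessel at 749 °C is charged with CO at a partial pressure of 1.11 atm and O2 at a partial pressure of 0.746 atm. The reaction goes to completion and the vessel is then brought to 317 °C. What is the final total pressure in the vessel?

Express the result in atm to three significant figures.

0.751 atm

With V and T fixed, P_i ∝ n_i, so the mole ratios apply directly to partial pressures at 749 °C.
P(O2) required for 1.11 atm of CO = (1/2) × 1.11 = 0.5550 atm; available 0.746 atm, so CO is limiting.
P(O2) remaining = 0.746 − (1/2) × 1.11 = 0.1910 atm
P(gaseous products) = (2)/2 × 1.11 = 1.110 atm
P_total at 749 °C = 0.1910 + 1.110 = 1.301 atm
Scaling to 317 °C: P = 1.301 × 590.15/1022.15 = 0.7511 atm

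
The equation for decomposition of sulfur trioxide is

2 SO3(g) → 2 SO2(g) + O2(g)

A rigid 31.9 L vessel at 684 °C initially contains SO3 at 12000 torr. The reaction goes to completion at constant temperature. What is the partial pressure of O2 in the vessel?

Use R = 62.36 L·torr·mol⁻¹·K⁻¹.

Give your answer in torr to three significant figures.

n(SO3)₀ = PV/RT = (12000 × 31.9) / (62.36 × 957.15) = 6.413 mol
n(O2) = (1/2) × 6.413 = 3.207 mol
P(O2) = nRT/V = 3.207 × 62.36 × 957.15 / 31.9 = 6001 torr

6000 torr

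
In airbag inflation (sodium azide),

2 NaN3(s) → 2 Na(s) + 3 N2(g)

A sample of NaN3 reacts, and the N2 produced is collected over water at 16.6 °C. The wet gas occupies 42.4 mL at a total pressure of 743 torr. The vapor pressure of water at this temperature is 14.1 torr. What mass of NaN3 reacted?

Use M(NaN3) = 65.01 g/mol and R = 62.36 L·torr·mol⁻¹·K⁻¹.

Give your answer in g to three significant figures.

P(N2) = 743 − 14.1 = 728.9 torr
n(N2) = PV/RT = (728.9 × 0.04240) / (62.36 × 289.75) = 0.001710 mol
n(NaN3) = (2/3) × 0.001710 = 0.001140 mol
m(NaN3) = 0.001140 × 65.01 = 0.07411 g

0.0741 g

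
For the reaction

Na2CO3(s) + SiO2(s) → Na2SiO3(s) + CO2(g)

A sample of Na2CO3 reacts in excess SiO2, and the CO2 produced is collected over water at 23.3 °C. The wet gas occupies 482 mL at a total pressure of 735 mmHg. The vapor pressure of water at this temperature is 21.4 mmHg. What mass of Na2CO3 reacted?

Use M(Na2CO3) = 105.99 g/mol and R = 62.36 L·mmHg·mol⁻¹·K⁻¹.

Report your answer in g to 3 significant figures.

P(CO2) = 735 − 21.4 = 713.6 mmHg
n(CO2) = PV/RT = (713.6 × 0.4820) / (62.36 × 296.45) = 0.01861 mol
n(Na2CO3) = (1/1) × 0.01861 = 0.01861 mol
m(Na2CO3) = 0.01861 × 105.99 = 1.972 g

1.97 g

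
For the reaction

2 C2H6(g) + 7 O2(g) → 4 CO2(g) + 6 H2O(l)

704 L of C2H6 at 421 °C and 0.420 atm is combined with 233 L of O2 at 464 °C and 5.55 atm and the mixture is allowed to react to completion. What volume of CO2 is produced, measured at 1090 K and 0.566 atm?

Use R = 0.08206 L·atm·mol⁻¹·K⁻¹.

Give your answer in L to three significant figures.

n(C2H6) = PV/RT = (0.420 × 704) / (0.08206 × 694.15) = 5.191 mol
n(O2) = PV/RT = (5.55 × 233) / (0.08206 × 737.15) = 21.38 mol
For 5.191 mol C2H6, stoichiometry requires (7/2) × 5.191 = 18.17 mol O2; 21.38 mol is available, so C2H6 is limiting.
n(CO2) = (4/2) × 5.191 = 10.38 mol
V(CO2) = nRT/P = 10.38 × 0.08206 × 1090 / 0.566 = 1640 L

1640 L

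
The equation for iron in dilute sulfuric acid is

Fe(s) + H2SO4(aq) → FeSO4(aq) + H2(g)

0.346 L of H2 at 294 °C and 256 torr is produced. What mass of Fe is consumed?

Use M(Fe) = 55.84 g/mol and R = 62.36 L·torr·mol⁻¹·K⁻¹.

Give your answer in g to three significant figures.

0.140 g

n(H2) = PV/RT = (256 × 0.346) / (62.36 × 567.15) = 0.002504 mol
n(Fe) = (1/1) × 0.002504 = 0.002504 mol
m(Fe) = 0.002504 × 55.84 = 0.1398 g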